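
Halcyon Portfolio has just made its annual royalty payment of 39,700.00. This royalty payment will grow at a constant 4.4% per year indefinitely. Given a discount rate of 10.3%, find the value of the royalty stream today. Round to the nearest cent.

D₁ = D₀ × (1 + g) = 39,700.00 × 1.044 = 41,446.8000
Growing perpetuity: P = D₁ / (r − g) = 41,446.8000 / (0.103 − 0.044) = 702,488.14

702488.14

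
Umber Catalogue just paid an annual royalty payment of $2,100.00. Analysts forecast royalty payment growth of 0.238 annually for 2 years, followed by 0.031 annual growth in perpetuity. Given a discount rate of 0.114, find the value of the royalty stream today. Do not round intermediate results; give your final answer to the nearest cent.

D_1 = 2599.80000
D_2 = 3218.55240
Terminal value at year 2: TV = D_2×(1+g_2)/(r−g_2) = 3318.32752/0.083 = 39979.84969
P_0 = D_1/(1+r)^1 + D_2/(1+r)^2 + TV/(1+r)^2
    = 2333.75224 + 2593.52359 + 32215.93759 = 37143.21343

$37143.21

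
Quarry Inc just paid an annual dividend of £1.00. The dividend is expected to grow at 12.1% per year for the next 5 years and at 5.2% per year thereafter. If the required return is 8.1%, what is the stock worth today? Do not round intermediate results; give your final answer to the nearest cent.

£49.09

D_1 = 1.12100
D_2 = 1.25664
D_3 = 1.40869
D_4 = 1.57915
D_5 = 1.77022
Terminal value at year 5: TV = D_5×(1+g_2)/(r−g_2) = 1.86227/0.029 = 64.21638
P_0 = D_1/(1+r)^1 + D_2/(1+r)^2 + D_3/(1+r)^3 + D_4/(1+r)^4 + D_5/(1+r)^5 + TV/(1+r)^5
    = 1.03700 + 1.07537 + 1.11517 + 1.15643 + 1.19922 + 43.50281 = 49.08601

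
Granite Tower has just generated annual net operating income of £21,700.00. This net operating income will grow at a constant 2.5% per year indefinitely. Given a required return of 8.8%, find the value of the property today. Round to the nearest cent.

£353055.56

D₁ = D₀ × (1 + g) = £21,700.00 × 1.025 = £22,242.5000
Growing perpetuity: P = D₁ / (r − g) = £22,242.5000 / (0.088 − 0.025) = £353,055.56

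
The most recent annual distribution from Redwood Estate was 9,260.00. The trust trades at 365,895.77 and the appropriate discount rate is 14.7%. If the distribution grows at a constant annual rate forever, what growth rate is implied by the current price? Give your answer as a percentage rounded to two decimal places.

11.87%

P = D₀(1+g)/(r−g) ⇒ P(r−g) = D₀(1+g) ⇒ g(P+D₀) = P·r − D₀
g = (P·r − D₀)/(P + D₀) = (365,895.77×0.147 − 9,260.00) / (365,895.77 + 9,260.00) = 0.118689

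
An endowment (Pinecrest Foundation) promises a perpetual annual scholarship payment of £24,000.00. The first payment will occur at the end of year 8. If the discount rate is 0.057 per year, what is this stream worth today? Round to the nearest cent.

Value at end of year 7: C / r = £24,000.00 / 0.057 = £421,052.6316
Discount to today: PV = £421,052.6316 / (1 + 0.057)^7 = £421,052.6316 / 1.474093 = £285,635.03

£285635.03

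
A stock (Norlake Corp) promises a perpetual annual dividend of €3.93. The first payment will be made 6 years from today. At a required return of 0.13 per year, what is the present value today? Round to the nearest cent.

Value at end of year 5: C / r = €3.93 / 0.13 = €30.2308
Discount to today: PV = €30.2308 / (1 + 0.13)^5 = €30.2308 / 1.842435 = €16.41

€16.41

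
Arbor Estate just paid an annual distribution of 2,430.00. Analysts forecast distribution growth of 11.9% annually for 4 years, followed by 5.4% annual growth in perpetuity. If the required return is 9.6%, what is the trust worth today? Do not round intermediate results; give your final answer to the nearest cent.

D_1 = 2719.17000
D_2 = 3042.75123
D_3 = 3404.83863
D_4 = 3810.01442
Terminal value at year 4: TV = D_4×(1+g_2)/(r−g_2) = 4015.75520/0.042 = 95613.21909
P_0 = D_1/(1+r)^1 + D_2/(1+r)^2 + D_3/(1+r)^3 + D_4/(1+r)^4 + TV/(1+r)^4
    = 2480.99453 + 2533.05919 + 2586.21646 + 2640.48925 + 66263.70632 = 76504.46574

76504.47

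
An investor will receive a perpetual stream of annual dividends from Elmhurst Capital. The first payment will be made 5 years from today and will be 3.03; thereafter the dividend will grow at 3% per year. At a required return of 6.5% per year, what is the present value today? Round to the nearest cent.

67.29

Value at end of year 4: C₁ / (r − g) = 3.03 / (0.065 − 0.03) = 86.5714
Discount to today: PV = 86.5714 / (1 + 0.065)^4 = 86.5714 / 1.286466 = 67.29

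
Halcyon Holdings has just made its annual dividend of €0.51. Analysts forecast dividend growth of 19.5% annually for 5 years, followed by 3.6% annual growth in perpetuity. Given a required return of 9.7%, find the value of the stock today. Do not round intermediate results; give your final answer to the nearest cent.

€16.61

D_1 = 0.60945
D_2 = 0.72829
D_3 = 0.87031
D_4 = 1.04002
D_5 = 1.24282
Terminal value at year 5: TV = D_5×(1+g_2)/(r−g_2) = 1.28757/0.061 = 21.10764
P_0 = D_1/(1+r)^1 + D_2/(1+r)^2 + D_3/(1+r)^3 + D_4/(1+r)^4 + D_5/(1+r)^5 + TV/(1+r)^5
    = 0.55556 + 0.60519 + 0.65926 + 0.71815 + 0.78231 + 13.28637 = 16.60684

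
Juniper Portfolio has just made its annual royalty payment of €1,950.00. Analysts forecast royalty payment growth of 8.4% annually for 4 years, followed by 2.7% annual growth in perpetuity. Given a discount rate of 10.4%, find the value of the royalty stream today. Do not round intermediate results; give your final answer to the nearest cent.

€31627.45

D_1 = 2113.80000
D_2 = 2291.35920
D_3 = 2483.83337
D_4 = 2692.47538
Terminal value at year 4: TV = D_4×(1+g_2)/(r−g_2) = 2765.17221/0.077 = 35911.32742
P_0 = D_1/(1+r)^1 + D_2/(1+r)^2 + D_3/(1+r)^3 + D_4/(1+r)^4 + TV/(1+r)^4
    = 1914.67391 + 1879.98779 + 1845.93004 + 1812.48928 + 24174.37001 = 31627.45103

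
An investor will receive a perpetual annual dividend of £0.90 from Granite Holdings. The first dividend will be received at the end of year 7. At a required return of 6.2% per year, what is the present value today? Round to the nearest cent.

£10.12

Value at end of year 6: C / r = £0.90 / 0.062 = £14.5161
Discount to today: PV = £14.5161 / (1 + 0.062)^6 = £14.5161 / 1.434654 = £10.12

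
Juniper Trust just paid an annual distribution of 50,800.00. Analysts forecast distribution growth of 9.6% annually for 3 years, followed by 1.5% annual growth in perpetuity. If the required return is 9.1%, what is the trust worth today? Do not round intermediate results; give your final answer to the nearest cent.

D_1 = 55676.80000
D_2 = 61021.77280
D_3 = 66879.86299
Terminal value at year 3: TV = D_3×(1+g_2)/(r−g_2) = 67883.06093/0.076 = 893198.17018
P_0 = D_1/(1+r)^1 + D_2/(1+r)^2 + D_3/(1+r)^3 + TV/(1+r)^3
    = 51032.81393 + 51266.69484 + 51501.64761 + 687818.05691 = 841619.21330

841619.21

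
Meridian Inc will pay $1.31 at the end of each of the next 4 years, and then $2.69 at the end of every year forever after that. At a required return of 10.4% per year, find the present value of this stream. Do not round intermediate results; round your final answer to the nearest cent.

PV of 4-year annuity: $1.31 × [1 − (1+0.104)^−4] / 0.104 = 4.11682
Perpetuity value at year 4: $2.69 / 0.104 = 25.86538
PV of perpetuity: 25.86538 / (1+0.104)^4 = 17.41176
Total PV = 4.11682 + 17.41176 = 21.52858

$21.53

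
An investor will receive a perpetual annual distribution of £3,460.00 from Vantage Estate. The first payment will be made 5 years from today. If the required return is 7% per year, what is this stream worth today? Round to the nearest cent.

£37708.82

Value at end of year 4: C / r = £3,460.00 / 0.07 = £49,428.5714
Discount to today: PV = £49,428.5714 / (1 + 0.07)^4 = £49,428.5714 / 1.310796 = £37,708.82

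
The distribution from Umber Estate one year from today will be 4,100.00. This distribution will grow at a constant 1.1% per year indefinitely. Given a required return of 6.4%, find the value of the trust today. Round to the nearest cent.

Growing perpetuity: P = D₁ / (r − g) = 4,100.0000 / (0.064 − 0.011) = 77,358.49

77358.49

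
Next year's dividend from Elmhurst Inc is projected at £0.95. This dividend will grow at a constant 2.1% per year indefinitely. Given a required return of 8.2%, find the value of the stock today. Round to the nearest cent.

Growing perpetuity: P = D₁ / (r − g) = £0.9500 / (0.082 − 0.021) = £15.57

£15.57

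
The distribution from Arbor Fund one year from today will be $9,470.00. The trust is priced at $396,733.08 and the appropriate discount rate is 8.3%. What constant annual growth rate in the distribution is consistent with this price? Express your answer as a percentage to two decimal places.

5.91%

P = D₁/(r−g) ⇒ g = r − D₁/P = 0.083 − $9,470.00/$396,733.08 = 0.059130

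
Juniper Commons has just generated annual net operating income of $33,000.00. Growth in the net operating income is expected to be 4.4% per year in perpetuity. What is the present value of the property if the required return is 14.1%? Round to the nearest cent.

$355175.26

D₁ = D₀ × (1 + g) = $33,000.00 × 1.044 = $34,452.0000
Growing perpetuity: P = D₁ / (r − g) = $34,452.0000 / (0.141 − 0.044) = $355,175.26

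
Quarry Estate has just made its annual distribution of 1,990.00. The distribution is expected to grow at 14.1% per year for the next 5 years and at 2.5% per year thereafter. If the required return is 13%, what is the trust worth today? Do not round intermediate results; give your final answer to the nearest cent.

D_1 = 2270.59000
D_2 = 2590.74319
D_3 = 2956.03798
D_4 = 3372.83933
D_5 = 3848.40968
Terminal value at year 5: TV = D_5×(1+g_2)/(r−g_2) = 3944.61992/0.105 = 37567.80879
P_0 = D_1/(1+r)^1 + D_2/(1+r)^2 + D_3/(1+r)^3 + D_4/(1+r)^4 + D_5/(1+r)^5 + TV/(1+r)^5
    = 2009.37168 + 2028.93194 + 2048.68260 + 2068.62553 + 2088.76259 + 20390.30150 = 30634.67584

30634.68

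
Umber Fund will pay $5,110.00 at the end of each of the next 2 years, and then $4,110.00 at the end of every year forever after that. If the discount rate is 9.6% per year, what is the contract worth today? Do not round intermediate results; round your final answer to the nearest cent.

PV of 2-year annuity: $5,110.00 × [1 − (1+0.096)^−2] / 0.096 = 8916.43135
Perpetuity value at year 2: $4,110.00 / 0.096 = 42812.50000
PV of perpetuity: 42812.50000 / (1+0.096)^2 = 35640.96715
Total PV = 8916.43135 + 35640.96715 = 44557.39850

$44557.40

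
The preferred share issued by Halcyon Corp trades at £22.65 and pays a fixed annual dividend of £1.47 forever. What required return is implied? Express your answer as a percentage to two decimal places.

6.49%

P = C/r ⇒ r = C/P = £1.47/£22.65 = 0.064901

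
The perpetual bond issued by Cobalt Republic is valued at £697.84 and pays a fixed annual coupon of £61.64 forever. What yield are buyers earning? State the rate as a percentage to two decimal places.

8.83%

P = C/r ⇒ r = C/P = £61.64/£697.84 = 0.088330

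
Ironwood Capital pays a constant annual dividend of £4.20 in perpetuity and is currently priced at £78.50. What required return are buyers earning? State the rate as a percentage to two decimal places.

5.35%

P = C/r ⇒ r = C/P = £4.20/£78.50 = 0.053503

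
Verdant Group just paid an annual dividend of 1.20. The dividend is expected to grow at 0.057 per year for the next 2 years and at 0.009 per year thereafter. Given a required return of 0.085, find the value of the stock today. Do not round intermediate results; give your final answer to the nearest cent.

17.43

D_1 = 1.26840
D_2 = 1.34070
Terminal value at year 2: TV = D_2×(1+g_2)/(r−g_2) = 1.35277/0.076 = 17.79954
P_0 = D_1/(1+r)^1 + D_2/(1+r)^2 + TV/(1+r)^2
    = 1.16903 + 1.13886 + 15.11991 = 17.42781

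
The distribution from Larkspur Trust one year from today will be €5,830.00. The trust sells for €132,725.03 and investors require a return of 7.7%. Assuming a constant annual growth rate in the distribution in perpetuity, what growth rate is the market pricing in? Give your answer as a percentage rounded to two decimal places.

P = D₁/(r−g) ⇒ g = r − D₁/P = 0.077 − €5,830.00/€132,725.03 = 0.033075

3.31%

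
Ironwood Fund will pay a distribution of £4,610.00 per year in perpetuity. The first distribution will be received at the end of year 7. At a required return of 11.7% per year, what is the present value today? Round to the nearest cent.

Value at end of year 6: C / r = £4,610.00 / 0.117 = £39,401.7094
Discount to today: PV = £39,401.7094 / (1 + 0.117)^6 = £39,401.7094 / 1.942312 = £20,285.98

£20285.98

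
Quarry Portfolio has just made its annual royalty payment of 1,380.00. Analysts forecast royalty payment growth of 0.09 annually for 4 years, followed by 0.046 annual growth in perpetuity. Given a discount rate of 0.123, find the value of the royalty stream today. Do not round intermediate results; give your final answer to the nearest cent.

21764.45

D_1 = 1504.20000
D_2 = 1639.57800
D_3 = 1787.14002
D_4 = 1947.98262
Terminal value at year 4: TV = D_4×(1+g_2)/(r−g_2) = 2037.58982/0.077 = 26462.20549
P_0 = D_1/(1+r)^1 + D_2/(1+r)^2 + D_3/(1+r)^3 + D_4/(1+r)^4 + TV/(1+r)^4
    = 1339.44791 + 1300.08746 + 1261.88364 + 1224.80247 + 16638.22575 = 21764.44723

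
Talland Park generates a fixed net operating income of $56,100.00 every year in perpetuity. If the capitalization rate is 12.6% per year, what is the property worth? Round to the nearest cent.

Level perpetuity: PV = C / r = $56,100.00 / 0.126 = $445,238.10

$445238.10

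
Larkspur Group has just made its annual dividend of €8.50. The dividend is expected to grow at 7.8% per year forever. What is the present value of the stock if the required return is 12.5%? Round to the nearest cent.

D₁ = D₀ × (1 + g) = €8.50 × 1.078 = €9.1630
Growing perpetuity: P = D₁ / (r − g) = €9.1630 / (0.125 − 0.078) = €194.96

€194.96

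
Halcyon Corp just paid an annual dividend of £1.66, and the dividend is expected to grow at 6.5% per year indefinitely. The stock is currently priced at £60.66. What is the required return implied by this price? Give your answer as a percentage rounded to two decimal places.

D₁ = £1.66 × 1.065 = £1.7679
P = D₁/(r − g) ⇒ r = D₁/P + g = £1.7679/£60.66 + 0.065 = 0.029144 + 0.065 = 0.094144

9.41%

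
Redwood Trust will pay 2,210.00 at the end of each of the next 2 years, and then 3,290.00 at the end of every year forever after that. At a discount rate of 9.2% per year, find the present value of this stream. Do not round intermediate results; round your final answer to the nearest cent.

PV of 2-year annuity: 2,210.00 × [1 − (1+0.092)^−2] / 0.092 = 3877.11495
Perpetuity value at year 2: 3,290.00 / 0.092 = 35760.86957
PV of perpetuity: 35760.86957 / (1+0.092)^2 = 29989.05591
Total PV = 3877.11495 + 29989.05591 = 33866.17086

33866.17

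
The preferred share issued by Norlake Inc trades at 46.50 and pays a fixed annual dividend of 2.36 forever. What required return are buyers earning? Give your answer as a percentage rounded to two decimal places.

5.08%

P = C/r ⇒ r = C/P = 2.36/46.50 = 0.050753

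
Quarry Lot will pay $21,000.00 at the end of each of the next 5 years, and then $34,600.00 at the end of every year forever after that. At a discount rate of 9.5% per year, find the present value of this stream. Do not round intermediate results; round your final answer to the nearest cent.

$311990.49

PV of 5-year annuity: $21,000.00 × [1 − (1+0.095)^−5] / 0.095 = 80633.88452
Perpetuity value at year 5: $34,600.00 / 0.095 = 364210.52632
PV of perpetuity: 364210.52632 / (1+0.095)^5 = 231356.60230
Total PV = 80633.88452 + 231356.60230 = 311990.48682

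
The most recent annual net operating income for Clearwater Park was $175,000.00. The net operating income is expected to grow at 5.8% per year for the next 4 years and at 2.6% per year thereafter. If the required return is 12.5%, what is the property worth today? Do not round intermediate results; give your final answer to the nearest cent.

D_1 = 185150.00000
D_2 = 195888.70000
D_3 = 207250.24460
D_4 = 219270.75879
Terminal value at year 4: TV = D_4×(1+g_2)/(r−g_2) = 224971.79852/0.099 = 2272442.40925
P_0 = D_1/(1+r)^1 + D_2/(1+r)^2 + D_3/(1+r)^3 + D_4/(1+r)^4 + TV/(1+r)^4
    = 164577.77778 + 154776.25679 + 145558.47083 + 136889.65523 + 1418674.60879 = 2020476.76942

$2020476.77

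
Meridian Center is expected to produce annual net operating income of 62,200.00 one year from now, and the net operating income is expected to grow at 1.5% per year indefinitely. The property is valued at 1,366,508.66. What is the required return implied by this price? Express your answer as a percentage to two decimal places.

P = D₁/(r − g) ⇒ r = D₁/P + g = 62,200.0000/1,366,508.66 + 0.015 = 0.045517 + 0.015 = 0.060517

6.05%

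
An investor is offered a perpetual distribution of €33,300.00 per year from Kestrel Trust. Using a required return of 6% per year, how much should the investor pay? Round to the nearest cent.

€555000.00

Level perpetuity: PV = C / r = €33,300.00 / 0.06 = €555,000.00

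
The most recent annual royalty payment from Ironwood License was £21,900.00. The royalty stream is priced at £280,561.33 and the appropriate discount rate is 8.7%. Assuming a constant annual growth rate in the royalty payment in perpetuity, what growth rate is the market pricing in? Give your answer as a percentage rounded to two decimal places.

0.83%

P = D₀(1+g)/(r−g) ⇒ P(r−g) = D₀(1+g) ⇒ g(P+D₀) = P·r − D₀
g = (P·r − D₀)/(P + D₀) = (£280,561.33×0.087 − £21,900.00) / (£280,561.33 + £21,900.00) = 0.008295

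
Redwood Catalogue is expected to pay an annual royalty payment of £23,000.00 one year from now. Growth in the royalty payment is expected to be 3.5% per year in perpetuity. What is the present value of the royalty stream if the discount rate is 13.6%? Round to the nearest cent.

Growing perpetuity: P = D₁ / (r − g) = £23,000.0000 / (0.136 − 0.035) = £227,722.77

£227722.77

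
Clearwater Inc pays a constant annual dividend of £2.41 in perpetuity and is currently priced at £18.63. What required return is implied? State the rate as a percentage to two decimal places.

P = C/r ⇒ r = C/P = £2.41/£18.63 = 0.129361

12.94%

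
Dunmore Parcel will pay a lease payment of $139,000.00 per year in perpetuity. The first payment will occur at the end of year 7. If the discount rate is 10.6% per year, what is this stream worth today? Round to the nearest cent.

Value at end of year 6: C / r = $139,000.00 / 0.106 = $1,311,320.7547
Discount to today: PV = $1,311,320.7547 / (1 + 0.106)^6 = $1,311,320.7547 / 1.830336 = $716,437.27

$716437.27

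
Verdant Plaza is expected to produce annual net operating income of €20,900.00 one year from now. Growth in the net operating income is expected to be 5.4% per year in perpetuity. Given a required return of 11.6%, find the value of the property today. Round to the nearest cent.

€337096.77

Growing perpetuity: P = D₁ / (r − g) = €20,900.0000 / (0.116 − 0.054) = €337,096.77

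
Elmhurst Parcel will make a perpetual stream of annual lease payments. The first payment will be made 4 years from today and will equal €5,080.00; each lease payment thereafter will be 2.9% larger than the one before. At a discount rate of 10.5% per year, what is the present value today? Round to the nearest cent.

Value at end of year 3: C₁ / (r − g) = €5,080.00 / (0.105 − 0.029) = €66,842.1053
Discount to today: PV = €66,842.1053 / (1 + 0.105)^3 = €66,842.1053 / 1.349233 = €49,540.83

€49540.83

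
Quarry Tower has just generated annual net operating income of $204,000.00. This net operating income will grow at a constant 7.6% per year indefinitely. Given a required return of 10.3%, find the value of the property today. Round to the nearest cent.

$8129777.78

D₁ = D₀ × (1 + g) = $204,000.00 × 1.076 = $219,504.0000
Growing perpetuity: P = D₁ / (r − g) = $219,504.0000 / (0.103 − 0.076) = $8,129,777.78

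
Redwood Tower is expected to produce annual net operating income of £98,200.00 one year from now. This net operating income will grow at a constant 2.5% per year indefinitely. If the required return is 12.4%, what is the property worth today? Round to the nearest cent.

£991919.19

Growing perpetuity: P = D₁ / (r − g) = £98,200.0000 / (0.124 − 0.025) = £991,919.19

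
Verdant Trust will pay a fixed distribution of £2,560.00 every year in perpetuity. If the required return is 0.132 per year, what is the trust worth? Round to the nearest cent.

£19393.94

Level perpetuity: PV = C / r = £2,560.00 / 0.132 = £19,393.94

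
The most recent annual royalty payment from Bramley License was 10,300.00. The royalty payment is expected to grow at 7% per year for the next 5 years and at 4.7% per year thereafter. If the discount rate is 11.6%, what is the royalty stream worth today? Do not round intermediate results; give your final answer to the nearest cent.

D_1 = 11021.00000
D_2 = 11792.47000
D_3 = 12617.94290
D_4 = 13501.19890
D_5 = 14446.28283
Terminal value at year 5: TV = D_5×(1+g_2)/(r−g_2) = 15125.25812/0.069 = 219206.63941
P_0 = D_1/(1+r)^1 + D_2/(1+r)^2 + D_3/(1+r)^3 + D_4/(1+r)^4 + D_5/(1+r)^5 + TV/(1+r)^5
    = 9875.44803 + 9468.39551 + 9078.12114 + 8703.93336 + 8345.16908 + 126628.86991 = 172099.93703

172099.94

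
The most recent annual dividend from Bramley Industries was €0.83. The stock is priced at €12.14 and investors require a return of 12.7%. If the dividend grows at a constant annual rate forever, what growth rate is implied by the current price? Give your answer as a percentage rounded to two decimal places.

P = D₀(1+g)/(r−g) ⇒ P(r−g) = D₀(1+g) ⇒ g(P+D₀) = P·r − D₀
g = (P·r − D₀)/(P + D₀) = (€12.14×0.127 − €0.83) / (€12.14 + €0.83) = 0.054879

5.49%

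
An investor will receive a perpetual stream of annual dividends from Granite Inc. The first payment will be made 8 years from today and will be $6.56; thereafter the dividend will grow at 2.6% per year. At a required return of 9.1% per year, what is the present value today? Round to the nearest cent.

$54.86

Value at end of year 7: C₁ / (r − g) = $6.56 / (0.091 − 0.026) = $100.9231
Discount to today: PV = $100.9231 / (1 + 0.091)^7 = $100.9231 / 1.839811 = $54.86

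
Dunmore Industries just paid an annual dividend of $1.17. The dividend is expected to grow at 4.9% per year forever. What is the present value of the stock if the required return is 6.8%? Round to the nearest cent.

D₁ = D₀ × (1 + g) = $1.17 × 1.049 = $1.2273
Growing perpetuity: P = D₁ / (r − g) = $1.2273 / (0.068 − 0.049) = $64.60

$64.60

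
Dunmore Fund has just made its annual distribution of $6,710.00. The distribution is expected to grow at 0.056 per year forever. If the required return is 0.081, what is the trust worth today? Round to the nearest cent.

D₁ = D₀ × (1 + g) = $6,710.00 × 1.056 = $7,085.7600
Growing perpetuity: P = D₁ / (r − g) = $7,085.7600 / (0.081 − 0.056) = $283,430.40

$283430.40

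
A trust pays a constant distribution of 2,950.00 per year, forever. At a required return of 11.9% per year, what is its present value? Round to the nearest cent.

Level perpetuity: PV = C / r = 2,950.00 / 0.119 = 24,789.92

24789.92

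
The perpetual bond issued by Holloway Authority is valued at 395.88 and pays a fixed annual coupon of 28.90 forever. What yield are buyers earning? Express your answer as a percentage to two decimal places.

P = C/r ⇒ r = C/P = 28.90/395.88 = 0.073002

7.30%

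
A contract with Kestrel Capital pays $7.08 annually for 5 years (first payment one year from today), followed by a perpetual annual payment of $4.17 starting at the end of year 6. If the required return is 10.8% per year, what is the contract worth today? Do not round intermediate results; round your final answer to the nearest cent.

PV of 5-year annuity: $7.08 × [1 − (1+0.108)^−5] / 0.108 = 26.29913
Perpetuity value at year 5: $4.17 / 0.108 = 38.61111
PV of perpetuity: 38.61111 / (1+0.108)^5 = 23.12137
Total PV = 26.29913 + 23.12137 = 49.42050

$49.42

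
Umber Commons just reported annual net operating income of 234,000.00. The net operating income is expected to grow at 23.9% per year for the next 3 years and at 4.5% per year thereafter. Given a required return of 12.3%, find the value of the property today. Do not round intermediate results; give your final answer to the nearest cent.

D_1 = 289926.00000
D_2 = 359218.31400
D_3 = 445071.49105
Terminal value at year 3: TV = D_3×(1+g_2)/(r−g_2) = 465099.70814/0.078 = 5962816.77107
P_0 = D_1/(1+r)^1 + D_2/(1+r)^2 + D_3/(1+r)^3 + TV/(1+r)^3
    = 258170.97061 + 284838.67550 + 314261.01420 + 4210291.79285 = 5067562.45317

5067562.45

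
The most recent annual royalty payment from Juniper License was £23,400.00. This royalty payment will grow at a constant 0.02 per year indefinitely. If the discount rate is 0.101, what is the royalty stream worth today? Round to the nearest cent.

£294666.67

D₁ = D₀ × (1 + g) = £23,400.00 × 1.02 = £23,868.0000
Growing perpetuity: P = D₁ / (r − g) = £23,868.0000 / (0.101 − 0.02) = £294,666.67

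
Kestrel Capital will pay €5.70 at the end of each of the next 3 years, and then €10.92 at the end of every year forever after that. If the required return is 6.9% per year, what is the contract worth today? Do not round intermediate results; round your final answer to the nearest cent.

PV of 3-year annuity: €5.70 × [1 − (1+0.069)^−3] / 0.069 = 14.98597
Perpetuity value at year 3: €10.92 / 0.069 = 158.26087
PV of perpetuity: 158.26087 / (1+0.069)^3 = 129.55090
Total PV = 14.98597 + 129.55090 = 144.53687

€144.54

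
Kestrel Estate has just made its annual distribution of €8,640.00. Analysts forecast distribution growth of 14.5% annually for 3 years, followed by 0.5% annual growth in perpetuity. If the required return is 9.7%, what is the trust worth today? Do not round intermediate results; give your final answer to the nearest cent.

D_1 = 9892.80000
D_2 = 11327.25600
D_3 = 12969.70812
Terminal value at year 3: TV = D_3×(1+g_2)/(r−g_2) = 13034.55666/0.092 = 141679.96370
P_0 = D_1/(1+r)^1 + D_2/(1+r)^2 + D_3/(1+r)^3 + TV/(1+r)^3
    = 9018.04923 + 9412.64026 + 9824.49690 + 107321.94979 = 135577.13617

€135577.14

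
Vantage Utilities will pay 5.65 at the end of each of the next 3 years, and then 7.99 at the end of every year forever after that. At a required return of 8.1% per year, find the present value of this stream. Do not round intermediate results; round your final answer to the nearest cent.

PV of 3-year annuity: 5.65 × [1 − (1+0.081)^−3] / 0.081 = 14.53436
Perpetuity value at year 3: 7.99 / 0.081 = 98.64198
PV of perpetuity: 98.64198 / (1+0.081)^3 = 78.08807
Total PV = 14.53436 + 78.08807 = 92.62243

92.62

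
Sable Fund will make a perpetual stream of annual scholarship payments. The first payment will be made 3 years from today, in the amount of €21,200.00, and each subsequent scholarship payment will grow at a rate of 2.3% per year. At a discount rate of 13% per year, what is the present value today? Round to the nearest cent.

Value at end of year 2: C₁ / (r − g) = €21,200.00 / (0.13 − 0.023) = €198,130.8411
Discount to today: PV = €198,130.8411 / (1 + 0.13)^2 = €198,130.8411 / 1.276900 = €155,165.51

€155165.51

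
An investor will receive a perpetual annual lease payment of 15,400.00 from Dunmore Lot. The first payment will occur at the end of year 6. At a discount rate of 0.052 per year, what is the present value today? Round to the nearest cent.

Value at end of year 5: C / r = 15,400.00 / 0.052 = 296,153.8462
Discount to today: PV = 296,153.8462 / (1 + 0.052)^5 = 296,153.8462 / 1.288483 = 229,846.91

229846.91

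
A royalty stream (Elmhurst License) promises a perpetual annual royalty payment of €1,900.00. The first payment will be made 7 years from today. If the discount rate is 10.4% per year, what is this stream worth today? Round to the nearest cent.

Value at end of year 6: C / r = €1,900.00 / 0.104 = €18,269.2308
Discount to today: PV = €18,269.2308 / (1 + 0.104)^6 = €18,269.2308 / 1.810566 = €10,090.34

€10090.34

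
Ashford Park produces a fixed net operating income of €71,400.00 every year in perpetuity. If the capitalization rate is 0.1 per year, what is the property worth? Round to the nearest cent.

Level perpetuity: PV = C / r = €71,400.00 / 0.1 = €714,000.00

€714000.00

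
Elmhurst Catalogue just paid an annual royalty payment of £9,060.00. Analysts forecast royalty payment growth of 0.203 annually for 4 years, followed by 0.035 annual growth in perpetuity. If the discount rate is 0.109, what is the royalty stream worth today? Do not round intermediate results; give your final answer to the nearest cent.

D_1 = 10899.18000
D_2 = 13111.71354
D_3 = 15773.39139
D_4 = 18975.38984
Terminal value at year 4: TV = D_4×(1+g_2)/(r−g_2) = 19639.52848/0.074 = 265399.03358
P_0 = D_1/(1+r)^1 + D_2/(1+r)^2 + D_3/(1+r)^3 + D_4/(1+r)^4 + TV/(1+r)^4
    = 9827.93508 + 10660.96113 + 11564.59535 + 12544.82255 + 175457.99106 = 220056.30517

£220056.31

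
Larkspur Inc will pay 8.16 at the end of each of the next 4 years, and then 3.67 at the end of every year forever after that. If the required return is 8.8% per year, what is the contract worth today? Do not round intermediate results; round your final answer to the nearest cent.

56.31

PV of 4-year annuity: 8.16 × [1 − (1+0.088)^−4] / 0.088 = 26.55258
Perpetuity value at year 4: 3.67 / 0.088 = 41.70455
PV of perpetuity: 41.70455 / (1+0.088)^4 = 29.76239
Total PV = 26.55258 + 29.76239 = 56.31497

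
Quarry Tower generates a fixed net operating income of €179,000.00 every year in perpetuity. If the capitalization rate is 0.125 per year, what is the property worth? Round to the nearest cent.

€1432000.00

Level perpetuity: PV = C / r = €179,000.00 / 0.125 = €1,432,000.00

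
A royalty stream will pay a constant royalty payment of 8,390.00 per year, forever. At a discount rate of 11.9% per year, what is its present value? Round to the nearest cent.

Level perpetuity: PV = C / r = 8,390.00 / 0.119 = 70,504.20

70504.20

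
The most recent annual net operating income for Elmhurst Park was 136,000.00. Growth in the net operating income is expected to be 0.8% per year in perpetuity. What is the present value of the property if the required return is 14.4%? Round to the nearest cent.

1008000.00

D₁ = D₀ × (1 + g) = 136,000.00 × 1.008 = 137,088.0000
Growing perpetuity: P = D₁ / (r − g) = 137,088.0000 / (0.144 − 0.008) = 1,008,000.00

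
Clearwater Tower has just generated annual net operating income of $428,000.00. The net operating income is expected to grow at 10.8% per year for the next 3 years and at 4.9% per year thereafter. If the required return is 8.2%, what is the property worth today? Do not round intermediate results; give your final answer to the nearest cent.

D_1 = 474224.00000
D_2 = 525440.19200
D_3 = 582187.73274
Terminal value at year 3: TV = D_3×(1+g_2)/(r−g_2) = 610714.93164/0.033 = 18506513.08000
P_0 = D_1/(1+r)^1 + D_2/(1+r)^2 + D_3/(1+r)^3 + TV/(1+r)^3
    = 438284.65804 + 448816.45204 + 459601.32057 + 14609751.06919 = 15956453.49984

$15956453.50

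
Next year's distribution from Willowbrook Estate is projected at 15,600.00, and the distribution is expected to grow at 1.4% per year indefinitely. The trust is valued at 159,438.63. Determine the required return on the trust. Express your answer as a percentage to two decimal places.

11.18%

P = D₁/(r − g) ⇒ r = D₁/P + g = 15,600.0000/159,438.63 + 0.014 = 0.097843 + 0.014 = 0.111843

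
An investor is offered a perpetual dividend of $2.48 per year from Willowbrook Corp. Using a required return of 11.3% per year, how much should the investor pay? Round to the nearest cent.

Level perpetuity: PV = C / r = $2.48 / 0.113 = $21.95

$21.95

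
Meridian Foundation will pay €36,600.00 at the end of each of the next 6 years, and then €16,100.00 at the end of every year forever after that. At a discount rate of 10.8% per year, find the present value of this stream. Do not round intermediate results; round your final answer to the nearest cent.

PV of 6-year annuity: €36,600.00 × [1 − (1+0.108)^−6] / 0.108 = 155733.89375
Perpetuity value at year 6: €16,100.00 / 0.108 = 149074.07407
PV of perpetuity: 149074.07407 / (1+0.108)^6 = 80568.18092
Total PV = 155733.89375 + 80568.18092 = 236302.07467

€236302.07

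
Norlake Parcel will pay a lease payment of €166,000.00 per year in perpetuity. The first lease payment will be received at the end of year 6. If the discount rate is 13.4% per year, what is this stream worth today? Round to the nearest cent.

€660599.16

Value at end of year 5: C / r = €166,000.00 / 0.134 = €1,238,805.9701
Discount to today: PV = €1,238,805.9701 / (1 + 0.134)^5 = €1,238,805.9701 / 1.875276 = €660,599.16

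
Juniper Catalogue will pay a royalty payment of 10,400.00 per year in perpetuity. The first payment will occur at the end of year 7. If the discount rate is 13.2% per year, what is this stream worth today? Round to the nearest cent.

Value at end of year 6: C / r = 10,400.00 / 0.132 = 78,787.8788
Discount to today: PV = 78,787.8788 / (1 + 0.132)^6 = 78,787.8788 / 2.104159 = 37,443.88

37443.88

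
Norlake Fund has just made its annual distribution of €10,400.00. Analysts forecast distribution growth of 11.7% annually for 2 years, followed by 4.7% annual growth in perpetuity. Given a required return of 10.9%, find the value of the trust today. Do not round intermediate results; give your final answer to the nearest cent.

D_1 = 11616.80000
D_2 = 12975.96560
Terminal value at year 2: TV = D_2×(1+g_2)/(r−g_2) = 13585.83598/0.062 = 219126.38683
P_0 = D_1/(1+r)^1 + D_2/(1+r)^2 + TV/(1+r)^2
    = 10475.02254 + 10550.58628 + 178168.77147 = 199194.38029

€199194.38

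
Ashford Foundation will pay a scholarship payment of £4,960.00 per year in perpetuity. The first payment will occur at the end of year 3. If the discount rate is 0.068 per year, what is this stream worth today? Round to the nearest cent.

£63948.48

Value at end of year 2: C / r = £4,960.00 / 0.068 = £72,941.1765
Discount to today: PV = £72,941.1765 / (1 + 0.068)^2 = £72,941.1765 / 1.140624 = £63,948.48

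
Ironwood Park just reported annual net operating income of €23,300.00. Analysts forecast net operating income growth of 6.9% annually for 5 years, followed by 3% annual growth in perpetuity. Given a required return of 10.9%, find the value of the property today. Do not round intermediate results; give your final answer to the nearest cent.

€357295.64

D_1 = 24907.70000
D_2 = 26626.33130
D_3 = 28463.54816
D_4 = 30427.53298
D_5 = 32527.03276
Terminal value at year 5: TV = D_5×(1+g_2)/(r−g_2) = 33502.84374/0.079 = 424086.62964
P_0 = D_1/(1+r)^1 + D_2/(1+r)^2 + D_3/(1+r)^3 + D_4/(1+r)^4 + D_5/(1+r)^5 + TV/(1+r)^5
    = 22459.60325 + 21649.51837 + 20868.65206 + 20115.95045 + 19390.39769 + 252811.51415 = 357295.63596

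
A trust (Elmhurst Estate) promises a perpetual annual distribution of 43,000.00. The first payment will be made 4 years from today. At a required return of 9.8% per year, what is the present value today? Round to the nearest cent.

331463.23

Value at end of year 3: C / r = 43,000.00 / 0.098 = 438,775.5102
Discount to today: PV = 438,775.5102 / (1 + 0.098)^3 = 438,775.5102 / 1.323753 = 331,463.23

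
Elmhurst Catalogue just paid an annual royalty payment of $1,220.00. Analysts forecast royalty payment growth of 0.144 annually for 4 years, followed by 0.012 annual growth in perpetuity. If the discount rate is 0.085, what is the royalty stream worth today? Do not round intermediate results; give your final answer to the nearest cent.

$26483.19

D_1 = 1395.68000
D_2 = 1596.65792
D_3 = 1826.57666
D_4 = 2089.60370
Terminal value at year 4: TV = D_4×(1+g_2)/(r−g_2) = 2114.67894/0.073 = 28968.20471
P_0 = D_1/(1+r)^1 + D_2/(1+r)^2 + D_3/(1+r)^3 + D_4/(1+r)^4 + TV/(1+r)^4
    = 1286.34101 + 1356.28951 + 1430.04166 + 1507.80429 + 20902.71158 = 26483.18806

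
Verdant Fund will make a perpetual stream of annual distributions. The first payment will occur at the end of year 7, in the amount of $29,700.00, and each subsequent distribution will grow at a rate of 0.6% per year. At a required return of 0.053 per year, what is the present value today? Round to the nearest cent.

Value at end of year 6: C₁ / (r − g) = $29,700.00 / (0.053 − 0.006) = $631,914.8936
Discount to today: PV = $631,914.8936 / (1 + 0.053)^6 = $631,914.8936 / 1.363233 = $463,541.23

$463541.23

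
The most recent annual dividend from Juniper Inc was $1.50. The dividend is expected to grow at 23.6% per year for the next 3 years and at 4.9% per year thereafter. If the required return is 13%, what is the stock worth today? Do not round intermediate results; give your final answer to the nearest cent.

$30.82

D_1 = 1.85400
D_2 = 2.29154
D_3 = 2.83235
Terminal value at year 3: TV = D_3×(1+g_2)/(r−g_2) = 2.97113/0.081 = 36.68066
P_0 = D_1/(1+r)^1 + D_2/(1+r)^2 + D_3/(1+r)^3 + TV/(1+r)^3
    = 1.64071 + 1.79462 + 1.96296 + 25.42154 = 30.81982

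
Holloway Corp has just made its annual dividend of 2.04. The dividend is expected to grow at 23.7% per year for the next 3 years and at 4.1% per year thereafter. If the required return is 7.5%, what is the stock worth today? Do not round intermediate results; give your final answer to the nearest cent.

103.32

D_1 = 2.52348
D_2 = 3.12154
D_3 = 3.86135
Terminal value at year 3: TV = D_3×(1+g_2)/(r−g_2) = 4.01967/0.034 = 118.22548
P_0 = D_1/(1+r)^1 + D_2/(1+r)^2 + D_3/(1+r)^3 + TV/(1+r)^3
    = 2.34742 + 2.70117 + 3.10824 + 95.16685 = 103.32368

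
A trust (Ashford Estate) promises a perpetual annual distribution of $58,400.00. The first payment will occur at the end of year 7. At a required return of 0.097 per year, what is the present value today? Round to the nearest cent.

Value at end of year 6: C / r = $58,400.00 / 0.097 = $602,061.8557
Discount to today: PV = $602,061.8557 / (1 + 0.097)^6 = $602,061.8557 / 1.742769 = $345,462.85

$345462.85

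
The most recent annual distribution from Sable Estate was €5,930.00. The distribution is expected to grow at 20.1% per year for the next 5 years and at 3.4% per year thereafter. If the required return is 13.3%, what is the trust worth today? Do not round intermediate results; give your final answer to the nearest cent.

€118326.12

D_1 = 7121.93000
D_2 = 8553.43793
D_3 = 10272.67895
D_4 = 12337.48742
D_5 = 14817.32240
Terminal value at year 5: TV = D_5×(1+g_2)/(r−g_2) = 15321.11136/0.099 = 154758.70058
P_0 = D_1/(1+r)^1 + D_2/(1+r)^2 + D_3/(1+r)^3 + D_4/(1+r)^4 + D_5/(1+r)^5 + TV/(1+r)^5
    = 6285.90468 + 6663.16992 + 7063.07773 + 7486.98708 + 7936.33846 + 82890.64618 = 118326.12405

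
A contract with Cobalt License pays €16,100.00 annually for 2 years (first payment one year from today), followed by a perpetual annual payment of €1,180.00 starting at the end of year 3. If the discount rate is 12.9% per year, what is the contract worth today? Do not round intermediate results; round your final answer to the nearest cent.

€34067.78

PV of 2-year annuity: €16,100.00 × [1 − (1+0.129)^−2] / 0.129 = 26891.41492
Perpetuity value at year 2: €1,180.00 / 0.129 = 9147.28682
PV of perpetuity: 9147.28682 / (1+0.129)^2 = 7176.36324
Total PV = 26891.41492 + 7176.36324 = 34067.77816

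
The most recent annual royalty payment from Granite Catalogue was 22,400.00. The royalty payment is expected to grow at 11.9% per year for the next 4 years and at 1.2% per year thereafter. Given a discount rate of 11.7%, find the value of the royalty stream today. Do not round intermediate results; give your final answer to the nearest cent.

307445.52

D_1 = 25065.60000
D_2 = 28048.40640
D_3 = 31386.16676
D_4 = 35121.12061
Terminal value at year 4: TV = D_4×(1+g_2)/(r−g_2) = 35542.57405/0.105 = 338500.70527
P_0 = D_1/(1+r)^1 + D_2/(1+r)^2 + D_3/(1+r)^3 + D_4/(1+r)^4 + TV/(1+r)^4
    = 22440.10743 + 22480.28667 + 22520.53786 + 22560.86111 + 217443.72807 = 307445.52114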